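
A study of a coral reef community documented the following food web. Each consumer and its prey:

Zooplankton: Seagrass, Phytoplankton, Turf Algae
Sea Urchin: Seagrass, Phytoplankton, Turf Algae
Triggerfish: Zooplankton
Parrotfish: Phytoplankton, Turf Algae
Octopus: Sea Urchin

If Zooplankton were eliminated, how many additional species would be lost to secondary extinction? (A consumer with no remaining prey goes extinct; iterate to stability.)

Remove Zooplankton.
Round 1: Triggerfish (all prey gone) → extinct.
No further losses. Total secondary extinctions: 1.

1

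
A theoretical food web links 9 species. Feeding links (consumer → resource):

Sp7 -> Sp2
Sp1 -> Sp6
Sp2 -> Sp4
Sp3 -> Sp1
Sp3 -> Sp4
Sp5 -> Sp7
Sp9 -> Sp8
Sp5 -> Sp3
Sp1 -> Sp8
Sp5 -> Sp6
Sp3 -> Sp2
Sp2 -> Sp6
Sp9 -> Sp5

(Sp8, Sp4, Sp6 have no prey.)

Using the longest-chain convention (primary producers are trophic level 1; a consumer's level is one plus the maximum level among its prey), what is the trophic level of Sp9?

Trophic level 5

Sp8 is a producer → level 1.
Sp1 eats Sp8 (level 1); other prey at levels: Sp6 1 → level 2.
Sp3 eats Sp1 (level 2); other prey at levels: Sp4 1, Sp2 2 → level 3.
Sp5 eats Sp3 (level 3); other prey at levels: Sp6 1, Sp7 3 → level 4.
Sp9 eats Sp5 (level 4); other prey at levels: Sp8 1 → level 5.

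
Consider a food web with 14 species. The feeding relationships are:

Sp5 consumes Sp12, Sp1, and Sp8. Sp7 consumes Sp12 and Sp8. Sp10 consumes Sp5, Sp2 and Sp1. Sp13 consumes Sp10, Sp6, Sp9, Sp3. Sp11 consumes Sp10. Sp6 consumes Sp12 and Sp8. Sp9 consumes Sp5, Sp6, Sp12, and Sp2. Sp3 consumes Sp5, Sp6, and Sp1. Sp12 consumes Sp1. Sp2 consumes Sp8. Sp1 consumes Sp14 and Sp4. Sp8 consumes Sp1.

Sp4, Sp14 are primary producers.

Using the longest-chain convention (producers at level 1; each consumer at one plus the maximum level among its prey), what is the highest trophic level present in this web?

6

Producers (level 1): Sp4, Sp14.
Sp4 → Sp1 → Sp12 → Sp5 → Sp10 → Sp11 gives Sp11 level 6.
No species has a prey at level 6, so no species reaches level 7.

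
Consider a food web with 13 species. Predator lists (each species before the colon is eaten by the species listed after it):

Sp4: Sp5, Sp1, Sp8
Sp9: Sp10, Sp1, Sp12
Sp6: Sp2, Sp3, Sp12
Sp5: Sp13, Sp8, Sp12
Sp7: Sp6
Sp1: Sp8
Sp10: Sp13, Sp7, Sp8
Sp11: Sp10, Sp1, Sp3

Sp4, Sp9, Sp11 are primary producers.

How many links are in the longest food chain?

One longest chain: Sp9 → Sp10 → Sp7 → Sp6 → Sp2.
It has 5 species and 4 links.

4 links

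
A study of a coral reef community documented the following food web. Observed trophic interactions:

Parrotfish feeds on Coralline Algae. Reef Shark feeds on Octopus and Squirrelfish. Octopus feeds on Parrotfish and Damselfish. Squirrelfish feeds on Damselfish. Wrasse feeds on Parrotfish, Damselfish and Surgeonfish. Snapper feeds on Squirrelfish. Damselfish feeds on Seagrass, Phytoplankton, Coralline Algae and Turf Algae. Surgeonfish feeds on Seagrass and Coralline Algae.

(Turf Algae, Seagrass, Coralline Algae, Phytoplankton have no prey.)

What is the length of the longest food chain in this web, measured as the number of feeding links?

One longest chain: Turf Algae → Damselfish → Squirrelfish → Snapper.
It has 4 species and 3 links.

3 links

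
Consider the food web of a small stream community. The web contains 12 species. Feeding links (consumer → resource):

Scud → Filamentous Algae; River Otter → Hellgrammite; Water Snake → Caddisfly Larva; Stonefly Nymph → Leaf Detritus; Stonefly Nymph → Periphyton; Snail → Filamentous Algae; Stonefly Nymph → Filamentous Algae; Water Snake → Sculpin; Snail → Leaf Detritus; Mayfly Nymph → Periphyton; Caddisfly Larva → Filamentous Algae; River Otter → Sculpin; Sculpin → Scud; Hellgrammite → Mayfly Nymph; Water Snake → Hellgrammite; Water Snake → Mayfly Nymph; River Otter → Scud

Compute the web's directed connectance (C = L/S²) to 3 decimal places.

The web has S = 12 species and L = 17 feeding links.
C = L / S² = 17 / 144 = 0.1181 ≈ 0.118.

C = 0.118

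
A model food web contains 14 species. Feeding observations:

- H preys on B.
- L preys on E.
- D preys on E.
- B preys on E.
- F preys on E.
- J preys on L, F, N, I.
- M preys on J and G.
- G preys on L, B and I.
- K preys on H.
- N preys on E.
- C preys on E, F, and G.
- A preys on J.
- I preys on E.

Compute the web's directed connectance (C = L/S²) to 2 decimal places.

C = 0.11

The web has S = 14 species and L = 21 feeding links.
C = L / S² = 21 / 196 = 0.1071 ≈ 0.11.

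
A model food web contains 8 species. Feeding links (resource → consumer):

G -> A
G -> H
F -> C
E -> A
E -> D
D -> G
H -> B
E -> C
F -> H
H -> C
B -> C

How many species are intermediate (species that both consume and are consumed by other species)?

Intermediate species (has both prey and predators): D, G, H, B.
Count: 4.

4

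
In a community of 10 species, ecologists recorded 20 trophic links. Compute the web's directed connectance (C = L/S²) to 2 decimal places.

The web has S = 10 species and L = 20 feeding links.
C = L / S² = 20 / 100 = 0.2000 ≈ 0.20.

C = 0.20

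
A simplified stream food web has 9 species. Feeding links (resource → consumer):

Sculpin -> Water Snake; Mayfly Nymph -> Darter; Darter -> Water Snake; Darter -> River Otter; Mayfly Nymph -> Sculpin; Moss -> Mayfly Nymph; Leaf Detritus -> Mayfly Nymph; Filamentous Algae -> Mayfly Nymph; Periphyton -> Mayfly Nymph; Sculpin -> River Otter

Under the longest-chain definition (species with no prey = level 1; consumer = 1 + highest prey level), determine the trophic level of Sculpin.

Trophic level 3

Filamentous Algae has no prey (basal) → level 1.
Mayfly Nymph eats Filamentous Algae (level 1); other prey at levels: Leaf Detritus 1, Periphyton 1, Moss 1 → level 2.
Sculpin eats Mayfly Nymph → level 3.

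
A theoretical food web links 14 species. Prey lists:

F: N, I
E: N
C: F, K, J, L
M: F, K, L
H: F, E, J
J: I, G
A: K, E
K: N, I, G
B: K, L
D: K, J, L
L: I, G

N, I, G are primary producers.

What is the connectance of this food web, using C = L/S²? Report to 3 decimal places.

C = 0.138

The web has S = 14 species and L = 27 feeding links.
C = L / S² = 27 / 196 = 0.1378 ≈ 0.138.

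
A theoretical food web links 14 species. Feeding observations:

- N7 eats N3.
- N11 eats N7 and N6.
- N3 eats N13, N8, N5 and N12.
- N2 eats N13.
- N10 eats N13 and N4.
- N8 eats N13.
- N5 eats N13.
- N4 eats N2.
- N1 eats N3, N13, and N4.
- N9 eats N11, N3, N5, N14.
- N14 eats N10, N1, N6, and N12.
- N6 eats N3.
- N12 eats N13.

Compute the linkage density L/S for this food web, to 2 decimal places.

L/S = 1.86

There are L = 26 links among S = 14 species.
L/S = 26/14 = 1.8571 ≈ 1.86.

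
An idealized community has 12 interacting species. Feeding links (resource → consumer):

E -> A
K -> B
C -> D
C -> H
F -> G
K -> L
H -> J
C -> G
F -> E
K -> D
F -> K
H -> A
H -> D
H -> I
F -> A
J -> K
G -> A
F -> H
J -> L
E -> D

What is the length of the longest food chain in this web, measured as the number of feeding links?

4 links

One longest chain: F → H → J → K → B.
It has 5 species and 4 links.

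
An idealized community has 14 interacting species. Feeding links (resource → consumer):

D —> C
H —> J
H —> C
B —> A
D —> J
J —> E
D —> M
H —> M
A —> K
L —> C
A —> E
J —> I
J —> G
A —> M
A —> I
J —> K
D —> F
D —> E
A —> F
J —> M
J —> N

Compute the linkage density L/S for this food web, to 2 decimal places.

L/S = 1.50

There are L = 21 links among S = 14 species.
L/S = 21/14 = 1.5000 ≈ 1.50.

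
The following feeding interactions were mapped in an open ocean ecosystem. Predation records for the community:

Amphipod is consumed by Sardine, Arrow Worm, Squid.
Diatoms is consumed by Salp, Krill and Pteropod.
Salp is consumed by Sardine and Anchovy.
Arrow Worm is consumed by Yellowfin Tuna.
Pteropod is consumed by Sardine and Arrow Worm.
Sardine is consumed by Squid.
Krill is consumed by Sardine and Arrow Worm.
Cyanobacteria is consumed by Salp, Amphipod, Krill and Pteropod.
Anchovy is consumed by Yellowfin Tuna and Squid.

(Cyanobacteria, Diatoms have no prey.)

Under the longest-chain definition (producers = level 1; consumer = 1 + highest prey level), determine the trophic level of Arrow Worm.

Trophic level 3

Cyanobacteria is a producer → level 1.
Krill eats Cyanobacteria (level 1); other prey at levels: Diatoms 1 → level 2.
Arrow Worm eats Krill (level 2); other prey at levels: Pteropod 2, Amphipod 2 → level 3.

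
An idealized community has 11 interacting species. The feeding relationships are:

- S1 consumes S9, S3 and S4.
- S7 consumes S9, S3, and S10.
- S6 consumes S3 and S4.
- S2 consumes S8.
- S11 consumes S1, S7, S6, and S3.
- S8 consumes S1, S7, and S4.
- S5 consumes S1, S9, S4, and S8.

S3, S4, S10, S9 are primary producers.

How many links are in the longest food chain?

3 links

One longest chain: S3 → S7 → S8 → S2.
It has 4 species and 3 links.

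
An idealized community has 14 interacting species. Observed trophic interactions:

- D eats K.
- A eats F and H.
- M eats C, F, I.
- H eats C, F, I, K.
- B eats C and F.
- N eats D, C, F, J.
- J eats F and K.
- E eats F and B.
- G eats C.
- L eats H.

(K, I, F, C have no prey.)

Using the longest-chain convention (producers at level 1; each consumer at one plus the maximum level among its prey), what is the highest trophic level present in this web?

Producers (level 1): K, I, F, C.
K → H → L gives L level 3.
No species has a prey at level 3, so no species reaches level 4.

3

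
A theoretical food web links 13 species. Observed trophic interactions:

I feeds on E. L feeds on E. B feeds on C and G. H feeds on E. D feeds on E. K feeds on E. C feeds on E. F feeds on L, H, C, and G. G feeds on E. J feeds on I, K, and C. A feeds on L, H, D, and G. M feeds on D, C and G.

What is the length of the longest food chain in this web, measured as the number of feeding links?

One longest chain: E → K → J.
It has 3 species and 2 links.

2 links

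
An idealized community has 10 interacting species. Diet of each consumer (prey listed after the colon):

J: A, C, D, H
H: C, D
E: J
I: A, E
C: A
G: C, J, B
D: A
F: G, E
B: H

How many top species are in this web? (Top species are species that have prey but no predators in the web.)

2

Top species (has prey, but nothing eats it): F, I.
Count: 2.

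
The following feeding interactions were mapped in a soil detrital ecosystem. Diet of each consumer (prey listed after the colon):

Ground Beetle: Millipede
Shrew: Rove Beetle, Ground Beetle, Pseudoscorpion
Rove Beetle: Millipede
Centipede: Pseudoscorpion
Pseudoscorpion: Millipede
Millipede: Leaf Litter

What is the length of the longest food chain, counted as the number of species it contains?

4 species

One longest chain: Leaf Litter → Millipede → Rove Beetle → Shrew.
It has 4 species and 3 links.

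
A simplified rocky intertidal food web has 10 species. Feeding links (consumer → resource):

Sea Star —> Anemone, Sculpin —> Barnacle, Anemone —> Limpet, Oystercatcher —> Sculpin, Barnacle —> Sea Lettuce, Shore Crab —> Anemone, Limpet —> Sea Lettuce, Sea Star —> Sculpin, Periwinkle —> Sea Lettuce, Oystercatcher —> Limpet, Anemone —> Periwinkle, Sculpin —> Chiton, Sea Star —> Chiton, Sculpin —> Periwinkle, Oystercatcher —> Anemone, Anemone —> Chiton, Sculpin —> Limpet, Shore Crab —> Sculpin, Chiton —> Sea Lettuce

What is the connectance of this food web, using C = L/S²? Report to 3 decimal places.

The web has S = 10 species and L = 19 feeding links.
C = L / S² = 19 / 100 = 0.1900 ≈ 0.190.

C = 0.190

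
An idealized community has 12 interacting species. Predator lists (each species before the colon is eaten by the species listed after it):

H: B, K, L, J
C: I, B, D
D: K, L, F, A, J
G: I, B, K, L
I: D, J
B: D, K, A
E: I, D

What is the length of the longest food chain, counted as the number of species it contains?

One longest chain: G → I → D → K.
It has 4 species and 3 links.

4 species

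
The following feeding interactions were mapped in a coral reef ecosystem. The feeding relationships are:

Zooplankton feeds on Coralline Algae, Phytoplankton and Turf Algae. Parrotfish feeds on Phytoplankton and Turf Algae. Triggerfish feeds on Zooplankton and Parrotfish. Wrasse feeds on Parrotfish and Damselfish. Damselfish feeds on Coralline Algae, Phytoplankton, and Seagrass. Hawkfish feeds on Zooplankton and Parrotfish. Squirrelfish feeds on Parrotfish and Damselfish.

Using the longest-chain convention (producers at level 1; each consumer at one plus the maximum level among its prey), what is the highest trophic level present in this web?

Producers (level 1): Turf Algae, Phytoplankton, Seagrass, Coralline Algae.
Turf Algae → Parrotfish → Hawkfish gives Hawkfish level 3.
No species has a prey at level 3, so no species reaches level 4.

3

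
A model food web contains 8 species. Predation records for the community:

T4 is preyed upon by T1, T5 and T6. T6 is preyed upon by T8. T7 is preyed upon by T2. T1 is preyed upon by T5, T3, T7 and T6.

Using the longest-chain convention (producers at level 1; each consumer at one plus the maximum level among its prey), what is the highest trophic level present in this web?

4

Producers (level 1): T4.
T4 → T1 → T6 → T8 gives T8 level 4.
No species has a prey at level 4, so no species reaches level 5.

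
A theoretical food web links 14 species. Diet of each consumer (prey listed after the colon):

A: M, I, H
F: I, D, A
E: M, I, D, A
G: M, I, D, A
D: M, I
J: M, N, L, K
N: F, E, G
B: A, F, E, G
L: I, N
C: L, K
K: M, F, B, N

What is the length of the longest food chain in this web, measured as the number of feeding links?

One longest chain: M → D → F → N → L → C.
It has 6 species and 5 links.

5 links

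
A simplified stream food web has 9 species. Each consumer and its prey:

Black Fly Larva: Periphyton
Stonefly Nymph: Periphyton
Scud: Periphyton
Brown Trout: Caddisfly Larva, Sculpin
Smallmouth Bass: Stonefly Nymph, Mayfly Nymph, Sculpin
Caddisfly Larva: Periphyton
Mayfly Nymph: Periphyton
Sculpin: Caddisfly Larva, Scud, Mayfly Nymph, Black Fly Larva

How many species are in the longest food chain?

4 species

One longest chain: Periphyton → Caddisfly Larva → Sculpin → Brown Trout.
It has 4 species and 3 links.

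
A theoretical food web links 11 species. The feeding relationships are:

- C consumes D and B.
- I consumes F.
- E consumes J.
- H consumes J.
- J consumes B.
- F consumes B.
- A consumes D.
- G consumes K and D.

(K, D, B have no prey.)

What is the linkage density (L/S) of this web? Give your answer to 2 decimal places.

L/S = 0.91

There are L = 10 links among S = 11 species.
L/S = 10/11 = 0.9091 ≈ 0.91.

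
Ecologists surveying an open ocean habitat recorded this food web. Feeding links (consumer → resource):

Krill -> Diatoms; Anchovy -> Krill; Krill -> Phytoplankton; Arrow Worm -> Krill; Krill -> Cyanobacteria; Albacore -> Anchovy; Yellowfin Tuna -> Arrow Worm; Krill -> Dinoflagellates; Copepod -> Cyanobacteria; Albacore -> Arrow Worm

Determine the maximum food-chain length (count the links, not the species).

One longest chain: Diatoms → Krill → Arrow Worm → Yellowfin Tuna.
It has 4 species and 3 links.

3 links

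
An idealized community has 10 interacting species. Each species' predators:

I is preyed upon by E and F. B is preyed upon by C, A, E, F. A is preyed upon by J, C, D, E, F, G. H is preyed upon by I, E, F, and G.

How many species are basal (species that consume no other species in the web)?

2

Basal species (no prey listed): B, H.
Count: 2.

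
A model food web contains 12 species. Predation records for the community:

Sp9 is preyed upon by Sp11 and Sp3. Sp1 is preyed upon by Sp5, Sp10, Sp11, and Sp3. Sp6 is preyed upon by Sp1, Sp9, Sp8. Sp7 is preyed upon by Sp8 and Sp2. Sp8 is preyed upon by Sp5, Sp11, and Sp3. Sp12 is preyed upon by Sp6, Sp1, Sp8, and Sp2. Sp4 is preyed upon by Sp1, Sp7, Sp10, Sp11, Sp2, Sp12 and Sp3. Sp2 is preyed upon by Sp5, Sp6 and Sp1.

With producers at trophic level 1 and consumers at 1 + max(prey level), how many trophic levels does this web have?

Producers (level 1): Sp4.
Sp4 → Sp7 → Sp2 → Sp6 → Sp1 → Sp10 gives Sp10 level 6.
No species has a prey at level 6, so no species reaches level 7.

6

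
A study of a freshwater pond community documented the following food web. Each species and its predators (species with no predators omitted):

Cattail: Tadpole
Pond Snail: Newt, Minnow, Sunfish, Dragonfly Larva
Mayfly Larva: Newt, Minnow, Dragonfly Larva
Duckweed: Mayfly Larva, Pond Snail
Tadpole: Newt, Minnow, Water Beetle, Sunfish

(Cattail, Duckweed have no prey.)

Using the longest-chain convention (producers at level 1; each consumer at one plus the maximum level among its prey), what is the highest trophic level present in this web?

3

Producers (level 1): Cattail, Duckweed.
Duckweed → Pond Snail → Sunfish gives Sunfish level 3.
No species has a prey at level 3, so no species reaches level 4.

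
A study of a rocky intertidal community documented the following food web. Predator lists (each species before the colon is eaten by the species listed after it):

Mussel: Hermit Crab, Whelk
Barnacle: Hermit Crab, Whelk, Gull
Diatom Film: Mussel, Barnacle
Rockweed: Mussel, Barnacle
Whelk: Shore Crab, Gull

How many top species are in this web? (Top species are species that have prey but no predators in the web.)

Top species (has prey, but nothing eats it): Hermit Crab, Shore Crab, Gull.
Count: 3.

3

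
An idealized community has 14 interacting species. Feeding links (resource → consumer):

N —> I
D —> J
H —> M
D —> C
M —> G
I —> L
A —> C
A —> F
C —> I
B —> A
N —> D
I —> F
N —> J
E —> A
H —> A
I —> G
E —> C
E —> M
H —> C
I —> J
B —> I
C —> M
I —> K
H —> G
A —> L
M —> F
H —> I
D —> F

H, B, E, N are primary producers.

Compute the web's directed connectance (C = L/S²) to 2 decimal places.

The web has S = 14 species and L = 28 feeding links.
C = L / S² = 28 / 196 = 0.1429 ≈ 0.14.

C = 0.14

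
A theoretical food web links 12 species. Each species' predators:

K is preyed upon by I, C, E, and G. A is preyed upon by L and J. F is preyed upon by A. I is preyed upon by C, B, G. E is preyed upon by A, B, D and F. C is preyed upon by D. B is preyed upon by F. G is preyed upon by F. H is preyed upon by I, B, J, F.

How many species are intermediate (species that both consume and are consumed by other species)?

Intermediate species (has both prey and predators): I, E, B, G, C, F, A.
Count: 7.

7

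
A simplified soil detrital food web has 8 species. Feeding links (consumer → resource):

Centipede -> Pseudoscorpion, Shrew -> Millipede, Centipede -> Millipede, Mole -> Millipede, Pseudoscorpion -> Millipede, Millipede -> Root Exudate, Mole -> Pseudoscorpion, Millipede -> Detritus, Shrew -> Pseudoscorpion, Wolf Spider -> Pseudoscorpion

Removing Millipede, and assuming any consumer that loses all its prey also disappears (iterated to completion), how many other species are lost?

5

Remove Millipede.
Round 1: Pseudoscorpion (all prey gone) → extinct.
Round 2: Mole (all prey gone), Centipede (all prey gone), Shrew (all prey gone), Wolf Spider (all prey gone) → extinct.
No further losses. Total secondary extinctions: 5.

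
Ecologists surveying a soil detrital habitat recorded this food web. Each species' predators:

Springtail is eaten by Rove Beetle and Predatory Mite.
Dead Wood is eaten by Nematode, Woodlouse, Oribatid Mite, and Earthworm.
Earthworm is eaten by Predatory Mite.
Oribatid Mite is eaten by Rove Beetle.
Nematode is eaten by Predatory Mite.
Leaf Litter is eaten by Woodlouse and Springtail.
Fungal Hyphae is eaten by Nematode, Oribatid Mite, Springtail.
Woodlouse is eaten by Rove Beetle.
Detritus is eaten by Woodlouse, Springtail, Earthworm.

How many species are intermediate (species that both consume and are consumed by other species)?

Intermediate species (has both prey and predators): Oribatid Mite, Nematode, Woodlouse, Springtail, Earthworm.
Count: 5.

5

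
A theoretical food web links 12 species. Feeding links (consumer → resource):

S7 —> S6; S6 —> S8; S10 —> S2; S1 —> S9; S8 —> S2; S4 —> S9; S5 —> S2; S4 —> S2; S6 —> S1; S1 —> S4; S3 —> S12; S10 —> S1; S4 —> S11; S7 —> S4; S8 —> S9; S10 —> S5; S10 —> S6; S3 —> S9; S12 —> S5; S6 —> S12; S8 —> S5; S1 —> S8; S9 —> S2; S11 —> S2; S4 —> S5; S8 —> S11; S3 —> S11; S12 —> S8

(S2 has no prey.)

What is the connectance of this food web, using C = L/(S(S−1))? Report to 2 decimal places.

The web has S = 12 species and L = 28 feeding links.
C = L / (S(S−1)) = 28 / 132 = 0.2121 ≈ 0.21.

C = 0.21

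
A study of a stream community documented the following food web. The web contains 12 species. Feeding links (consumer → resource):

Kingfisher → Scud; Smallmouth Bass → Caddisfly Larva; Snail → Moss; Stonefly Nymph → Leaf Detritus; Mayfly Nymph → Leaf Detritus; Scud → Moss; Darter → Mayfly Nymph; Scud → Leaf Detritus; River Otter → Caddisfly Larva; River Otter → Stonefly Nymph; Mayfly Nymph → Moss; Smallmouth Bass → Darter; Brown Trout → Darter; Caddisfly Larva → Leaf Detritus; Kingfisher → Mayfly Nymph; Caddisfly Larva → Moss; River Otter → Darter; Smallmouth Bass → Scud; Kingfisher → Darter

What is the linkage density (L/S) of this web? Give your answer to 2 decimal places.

L/S = 1.58

There are L = 19 links among S = 12 species.
L/S = 19/12 = 1.5833 ≈ 1.58.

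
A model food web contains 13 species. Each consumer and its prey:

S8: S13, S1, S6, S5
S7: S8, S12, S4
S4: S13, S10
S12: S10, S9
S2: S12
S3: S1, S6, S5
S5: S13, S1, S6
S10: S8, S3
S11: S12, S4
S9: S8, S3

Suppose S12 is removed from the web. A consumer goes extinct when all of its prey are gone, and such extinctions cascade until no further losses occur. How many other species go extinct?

Remove S12.
Round 1: S2 (all prey gone) → extinct.
No further losses. Total secondary extinctions: 1.

1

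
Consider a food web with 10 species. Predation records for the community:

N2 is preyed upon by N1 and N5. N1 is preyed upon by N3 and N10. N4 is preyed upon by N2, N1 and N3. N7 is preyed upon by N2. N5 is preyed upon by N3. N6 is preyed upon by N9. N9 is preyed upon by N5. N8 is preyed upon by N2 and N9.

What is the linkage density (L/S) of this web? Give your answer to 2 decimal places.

There are L = 13 links among S = 10 species.
L/S = 13/10 = 1.3000 ≈ 1.30.

L/S = 1.30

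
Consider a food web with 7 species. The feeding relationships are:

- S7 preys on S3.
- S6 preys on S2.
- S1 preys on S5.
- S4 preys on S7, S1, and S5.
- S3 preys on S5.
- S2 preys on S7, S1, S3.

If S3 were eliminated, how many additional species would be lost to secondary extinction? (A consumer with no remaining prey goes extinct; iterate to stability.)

Remove S3.
Round 1: S7 (all prey gone) → extinct.
No further losses. Total secondary extinctions: 1.

1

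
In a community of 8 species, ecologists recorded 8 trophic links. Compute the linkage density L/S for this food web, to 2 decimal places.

L/S = 1.00

There are L = 8 links among S = 8 species.
L/S = 8/8 = 1.0000 ≈ 1.00.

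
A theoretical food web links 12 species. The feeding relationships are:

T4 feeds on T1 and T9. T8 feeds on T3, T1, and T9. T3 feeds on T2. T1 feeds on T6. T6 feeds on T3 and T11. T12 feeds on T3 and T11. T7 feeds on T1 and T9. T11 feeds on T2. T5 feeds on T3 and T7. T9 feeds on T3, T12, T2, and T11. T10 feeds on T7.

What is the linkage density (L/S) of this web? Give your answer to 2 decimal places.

There are L = 21 links among S = 12 species.
L/S = 21/12 = 1.7500 ≈ 1.75.

L/S = 1.75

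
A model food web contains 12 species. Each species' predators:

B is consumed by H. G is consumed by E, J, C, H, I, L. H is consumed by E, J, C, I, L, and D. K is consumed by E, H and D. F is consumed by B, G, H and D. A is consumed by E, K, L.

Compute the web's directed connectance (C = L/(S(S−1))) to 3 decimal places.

C = 0.174

The web has S = 12 species and L = 23 feeding links.
C = L / (S(S−1)) = 23 / 132 = 0.1742 ≈ 0.174.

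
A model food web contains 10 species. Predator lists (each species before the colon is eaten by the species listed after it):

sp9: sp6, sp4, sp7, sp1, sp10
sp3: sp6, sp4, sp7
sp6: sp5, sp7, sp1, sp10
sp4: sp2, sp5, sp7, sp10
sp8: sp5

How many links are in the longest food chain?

One longest chain: sp3 → sp4 → sp2.
It has 3 species and 2 links.

2 links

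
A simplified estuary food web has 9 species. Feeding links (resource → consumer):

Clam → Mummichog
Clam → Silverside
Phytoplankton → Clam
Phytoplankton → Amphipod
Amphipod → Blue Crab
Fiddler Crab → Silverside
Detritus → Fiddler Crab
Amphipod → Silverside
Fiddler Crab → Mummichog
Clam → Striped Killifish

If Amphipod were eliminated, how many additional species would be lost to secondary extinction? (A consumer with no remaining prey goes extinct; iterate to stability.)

1

Remove Amphipod.
Round 1: Blue Crab (all prey gone) → extinct.
No further losses. Total secondary extinctions: 1.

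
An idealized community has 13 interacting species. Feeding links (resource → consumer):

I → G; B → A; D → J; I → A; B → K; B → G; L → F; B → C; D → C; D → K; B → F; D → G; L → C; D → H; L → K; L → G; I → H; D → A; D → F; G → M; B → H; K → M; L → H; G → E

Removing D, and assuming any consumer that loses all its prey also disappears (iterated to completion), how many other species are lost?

Remove D.
Round 1: J (all prey gone) → extinct.
No further losses. Total secondary extinctions: 1.

1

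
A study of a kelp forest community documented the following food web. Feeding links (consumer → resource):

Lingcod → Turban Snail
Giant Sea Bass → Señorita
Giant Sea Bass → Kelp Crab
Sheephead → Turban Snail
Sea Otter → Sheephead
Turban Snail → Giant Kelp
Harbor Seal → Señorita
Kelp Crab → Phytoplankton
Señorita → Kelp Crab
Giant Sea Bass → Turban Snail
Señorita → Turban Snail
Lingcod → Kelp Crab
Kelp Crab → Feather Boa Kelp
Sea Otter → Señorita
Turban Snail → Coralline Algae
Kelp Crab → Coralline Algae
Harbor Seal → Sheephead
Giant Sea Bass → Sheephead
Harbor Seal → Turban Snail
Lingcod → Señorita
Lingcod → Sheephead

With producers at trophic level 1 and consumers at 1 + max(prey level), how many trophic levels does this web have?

4

Producers (level 1): Feather Boa Kelp, Giant Kelp, Coralline Algae, Phytoplankton.
Feather Boa Kelp → Kelp Crab → Señorita → Lingcod gives Lingcod level 4.
No species has a prey at level 4, so no species reaches level 5.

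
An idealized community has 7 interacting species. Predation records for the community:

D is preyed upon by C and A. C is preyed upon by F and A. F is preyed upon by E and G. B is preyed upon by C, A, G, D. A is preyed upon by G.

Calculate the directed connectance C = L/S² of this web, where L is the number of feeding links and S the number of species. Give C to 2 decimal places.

C = 0.22

The web has S = 7 species and L = 11 feeding links.
C = L / S² = 11 / 49 = 0.2245 ≈ 0.22.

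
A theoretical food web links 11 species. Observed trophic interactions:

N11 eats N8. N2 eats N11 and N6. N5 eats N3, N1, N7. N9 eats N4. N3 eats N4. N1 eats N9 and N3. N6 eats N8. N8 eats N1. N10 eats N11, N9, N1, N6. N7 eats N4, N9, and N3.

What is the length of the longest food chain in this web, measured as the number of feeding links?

5 links

One longest chain: N4 → N3 → N1 → N8 → N6 → N10.
It has 6 species and 5 links.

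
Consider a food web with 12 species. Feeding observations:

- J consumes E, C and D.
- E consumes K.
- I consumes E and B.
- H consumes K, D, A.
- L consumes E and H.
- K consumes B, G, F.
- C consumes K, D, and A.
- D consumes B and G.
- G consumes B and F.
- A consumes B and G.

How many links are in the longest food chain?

4 links

One longest chain: F → G → K → E → L.
It has 5 species and 4 links.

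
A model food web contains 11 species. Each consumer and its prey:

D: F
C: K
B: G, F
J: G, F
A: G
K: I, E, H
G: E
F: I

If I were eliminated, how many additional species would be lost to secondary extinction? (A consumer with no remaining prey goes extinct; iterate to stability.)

2

Remove I.
Round 1: F (all prey gone) → extinct.
Round 2: D (all prey gone) → extinct.
No further losses. Total secondary extinctions: 2.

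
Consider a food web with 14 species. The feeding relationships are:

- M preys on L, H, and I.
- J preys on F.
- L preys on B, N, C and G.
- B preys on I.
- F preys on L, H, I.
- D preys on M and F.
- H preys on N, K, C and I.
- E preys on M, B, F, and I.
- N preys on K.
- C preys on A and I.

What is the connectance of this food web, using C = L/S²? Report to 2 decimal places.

C = 0.13

The web has S = 14 species and L = 25 feeding links.
C = L / S² = 25 / 196 = 0.1276 ≈ 0.13.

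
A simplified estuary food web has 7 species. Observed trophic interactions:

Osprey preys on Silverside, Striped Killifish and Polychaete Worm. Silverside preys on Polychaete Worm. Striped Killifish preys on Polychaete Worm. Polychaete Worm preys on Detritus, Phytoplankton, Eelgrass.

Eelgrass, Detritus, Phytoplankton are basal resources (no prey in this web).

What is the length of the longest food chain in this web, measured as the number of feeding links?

One longest chain: Eelgrass → Polychaete Worm → Silverside → Osprey.
It has 4 species and 3 links.

3 links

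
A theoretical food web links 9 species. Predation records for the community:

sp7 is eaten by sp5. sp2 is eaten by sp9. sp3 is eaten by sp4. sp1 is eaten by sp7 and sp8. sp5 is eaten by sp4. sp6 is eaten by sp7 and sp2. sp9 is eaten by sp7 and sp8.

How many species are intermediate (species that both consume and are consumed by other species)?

Intermediate species (has both prey and predators): sp2, sp9, sp7, sp5.
Count: 4.

4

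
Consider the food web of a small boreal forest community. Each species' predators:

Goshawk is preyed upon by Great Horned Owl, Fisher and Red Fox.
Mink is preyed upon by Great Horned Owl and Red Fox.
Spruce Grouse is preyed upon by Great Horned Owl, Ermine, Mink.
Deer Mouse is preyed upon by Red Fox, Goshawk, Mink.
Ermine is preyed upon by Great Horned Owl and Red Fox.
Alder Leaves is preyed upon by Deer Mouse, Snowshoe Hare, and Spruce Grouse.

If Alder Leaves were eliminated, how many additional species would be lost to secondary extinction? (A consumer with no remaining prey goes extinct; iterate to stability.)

Remove Alder Leaves.
Round 1: Spruce Grouse (all prey gone), Deer Mouse (all prey gone), Snowshoe Hare (all prey gone) → extinct.
Round 2: Mink (all prey gone), Ermine (all prey gone), Goshawk (all prey gone) → extinct.
Round 3: Great Horned Owl (all prey gone), Fisher (all prey gone), Red Fox (all prey gone) → extinct.
No further losses. Total secondary extinctions: 9.

9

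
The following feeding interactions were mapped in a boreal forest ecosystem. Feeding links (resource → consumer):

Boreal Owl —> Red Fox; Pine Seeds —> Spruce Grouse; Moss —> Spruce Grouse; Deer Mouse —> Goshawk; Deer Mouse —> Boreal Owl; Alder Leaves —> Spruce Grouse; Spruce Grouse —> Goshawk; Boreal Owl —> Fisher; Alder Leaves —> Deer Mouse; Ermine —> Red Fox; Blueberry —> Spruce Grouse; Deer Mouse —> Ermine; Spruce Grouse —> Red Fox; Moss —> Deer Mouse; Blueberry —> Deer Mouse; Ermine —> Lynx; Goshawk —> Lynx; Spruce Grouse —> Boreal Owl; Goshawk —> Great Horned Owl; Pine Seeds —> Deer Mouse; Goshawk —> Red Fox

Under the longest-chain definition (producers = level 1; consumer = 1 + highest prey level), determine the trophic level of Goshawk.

Blueberry is a producer → level 1.
Deer Mouse eats Blueberry (level 1); other prey at levels: Pine Seeds 1, Moss 1, Alder Leaves 1 → level 2.
Goshawk eats Deer Mouse (level 2); other prey at levels: Spruce Grouse 2 → level 3.

Trophic level 3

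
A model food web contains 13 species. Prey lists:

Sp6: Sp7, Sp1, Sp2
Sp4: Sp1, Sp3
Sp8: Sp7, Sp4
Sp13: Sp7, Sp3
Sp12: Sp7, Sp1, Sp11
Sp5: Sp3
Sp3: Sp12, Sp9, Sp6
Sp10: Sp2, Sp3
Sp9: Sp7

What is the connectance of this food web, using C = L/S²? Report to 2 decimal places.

C = 0.11

The web has S = 13 species and L = 19 feeding links.
C = L / S² = 19 / 169 = 0.1124 ≈ 0.11.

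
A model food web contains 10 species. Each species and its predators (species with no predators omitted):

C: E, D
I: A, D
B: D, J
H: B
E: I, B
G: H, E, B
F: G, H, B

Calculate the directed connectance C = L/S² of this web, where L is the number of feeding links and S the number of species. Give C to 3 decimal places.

C = 0.150

The web has S = 10 species and L = 15 feeding links.
C = L / S² = 15 / 100 = 0.1500 ≈ 0.150.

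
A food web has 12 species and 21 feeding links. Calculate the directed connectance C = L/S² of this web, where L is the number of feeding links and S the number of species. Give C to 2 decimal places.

C = 0.15

The web has S = 12 species and L = 21 feeding links.
C = L / S² = 21 / 144 = 0.1458 ≈ 0.15.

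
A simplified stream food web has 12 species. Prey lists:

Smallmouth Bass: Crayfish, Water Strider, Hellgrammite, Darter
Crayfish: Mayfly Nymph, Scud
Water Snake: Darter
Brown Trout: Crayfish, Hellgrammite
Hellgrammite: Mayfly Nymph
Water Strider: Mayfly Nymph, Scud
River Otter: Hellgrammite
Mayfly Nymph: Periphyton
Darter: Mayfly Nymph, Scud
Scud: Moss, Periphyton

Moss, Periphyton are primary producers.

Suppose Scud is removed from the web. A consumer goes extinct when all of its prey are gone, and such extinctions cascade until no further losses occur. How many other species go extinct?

Remove Scud.
Every predator of it retains at least one other prey: Crayfish still has Mayfly Nymph; Water Strider still has Mayfly Nymph; Darter still has Mayfly Nymph.
No consumer loses all prey, so no secondary extinctions occur.

0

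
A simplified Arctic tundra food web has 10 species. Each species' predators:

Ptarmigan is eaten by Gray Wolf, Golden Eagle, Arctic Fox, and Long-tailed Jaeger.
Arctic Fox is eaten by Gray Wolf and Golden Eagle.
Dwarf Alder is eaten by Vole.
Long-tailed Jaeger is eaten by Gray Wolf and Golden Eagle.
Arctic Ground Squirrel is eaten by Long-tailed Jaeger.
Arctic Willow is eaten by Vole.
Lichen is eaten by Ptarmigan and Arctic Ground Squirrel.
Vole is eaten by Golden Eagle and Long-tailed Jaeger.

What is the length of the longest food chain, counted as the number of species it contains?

4 species

One longest chain: Lichen → Ptarmigan → Long-tailed Jaeger → Golden Eagle.
It has 4 species and 3 links.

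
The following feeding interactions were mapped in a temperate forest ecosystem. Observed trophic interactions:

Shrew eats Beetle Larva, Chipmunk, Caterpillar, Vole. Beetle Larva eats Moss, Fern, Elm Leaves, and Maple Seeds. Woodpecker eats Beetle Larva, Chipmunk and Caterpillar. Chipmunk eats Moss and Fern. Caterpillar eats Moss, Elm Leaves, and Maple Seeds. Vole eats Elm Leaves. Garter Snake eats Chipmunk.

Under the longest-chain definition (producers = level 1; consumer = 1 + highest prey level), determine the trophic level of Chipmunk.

Fern is a producer → level 1.
Chipmunk eats Fern (level 1); other prey at levels: Moss 1 → level 2.

Trophic level 2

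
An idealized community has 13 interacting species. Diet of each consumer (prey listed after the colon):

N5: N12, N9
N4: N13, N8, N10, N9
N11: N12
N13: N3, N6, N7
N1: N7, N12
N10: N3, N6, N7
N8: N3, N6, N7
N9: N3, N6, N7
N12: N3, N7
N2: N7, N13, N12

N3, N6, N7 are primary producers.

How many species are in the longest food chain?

3 species

One longest chain: N3 → N13 → N2.
It has 3 species and 2 links.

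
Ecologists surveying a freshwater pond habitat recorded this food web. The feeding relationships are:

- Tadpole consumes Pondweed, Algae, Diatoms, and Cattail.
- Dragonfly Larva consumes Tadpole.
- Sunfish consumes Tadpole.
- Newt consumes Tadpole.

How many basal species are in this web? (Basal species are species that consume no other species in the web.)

Basal species (no prey listed): Cattail, Algae, Pondweed, Diatoms.
Count: 4.

4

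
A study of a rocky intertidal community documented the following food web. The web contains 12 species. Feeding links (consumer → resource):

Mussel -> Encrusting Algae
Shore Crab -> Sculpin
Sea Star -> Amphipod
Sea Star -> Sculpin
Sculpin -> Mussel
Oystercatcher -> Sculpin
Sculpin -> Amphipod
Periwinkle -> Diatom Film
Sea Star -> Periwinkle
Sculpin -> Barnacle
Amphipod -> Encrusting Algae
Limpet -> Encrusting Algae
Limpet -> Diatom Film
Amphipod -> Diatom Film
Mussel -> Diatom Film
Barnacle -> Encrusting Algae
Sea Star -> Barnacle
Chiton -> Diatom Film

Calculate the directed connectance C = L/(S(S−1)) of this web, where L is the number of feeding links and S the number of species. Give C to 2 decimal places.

The web has S = 12 species and L = 18 feeding links.
C = L / (S(S−1)) = 18 / 132 = 0.1364 ≈ 0.14.

C = 0.14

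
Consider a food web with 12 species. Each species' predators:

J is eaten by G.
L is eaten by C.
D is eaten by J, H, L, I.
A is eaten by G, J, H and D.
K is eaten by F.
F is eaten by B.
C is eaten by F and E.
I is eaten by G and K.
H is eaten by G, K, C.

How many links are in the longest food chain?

One longest chain: A → D → H → K → F → B.
It has 6 species and 5 links.

5 links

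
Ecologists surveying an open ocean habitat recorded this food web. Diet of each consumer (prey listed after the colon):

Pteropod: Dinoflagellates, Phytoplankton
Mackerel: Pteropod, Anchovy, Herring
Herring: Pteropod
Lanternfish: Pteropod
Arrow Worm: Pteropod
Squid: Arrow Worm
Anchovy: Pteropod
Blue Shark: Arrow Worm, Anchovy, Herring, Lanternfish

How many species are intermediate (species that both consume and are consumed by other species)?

Intermediate species (has both prey and predators): Pteropod, Arrow Worm, Anchovy, Herring, Lanternfish.
Count: 5.

5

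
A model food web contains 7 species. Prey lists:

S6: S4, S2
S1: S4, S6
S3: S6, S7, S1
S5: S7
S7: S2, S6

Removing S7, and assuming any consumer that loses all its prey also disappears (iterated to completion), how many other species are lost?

1

Remove S7.
Round 1: S5 (all prey gone) → extinct.
No further losses. Total secondary extinctions: 1.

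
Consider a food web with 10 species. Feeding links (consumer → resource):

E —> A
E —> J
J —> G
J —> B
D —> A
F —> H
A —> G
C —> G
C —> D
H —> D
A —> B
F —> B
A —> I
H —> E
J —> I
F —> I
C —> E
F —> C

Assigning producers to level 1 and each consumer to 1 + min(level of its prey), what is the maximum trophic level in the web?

4

Producers (level 1): I, B, G.
Following each consumer down to its lowest-level prey: I → A → E → H (levels 1 through 4).
All prey of H (E 3, D 3) are at level 3 or above, so H is at level 1 + 3 = 4.
Every consumer has at least one prey at level 3 or below, so none exceeds level 4.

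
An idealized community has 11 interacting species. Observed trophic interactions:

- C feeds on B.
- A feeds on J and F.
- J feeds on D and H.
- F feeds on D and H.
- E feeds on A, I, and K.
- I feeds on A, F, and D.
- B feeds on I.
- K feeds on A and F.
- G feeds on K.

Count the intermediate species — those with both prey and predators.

6

Intermediate species (has both prey and predators): F, J, A, K, I, B.
Count: 6.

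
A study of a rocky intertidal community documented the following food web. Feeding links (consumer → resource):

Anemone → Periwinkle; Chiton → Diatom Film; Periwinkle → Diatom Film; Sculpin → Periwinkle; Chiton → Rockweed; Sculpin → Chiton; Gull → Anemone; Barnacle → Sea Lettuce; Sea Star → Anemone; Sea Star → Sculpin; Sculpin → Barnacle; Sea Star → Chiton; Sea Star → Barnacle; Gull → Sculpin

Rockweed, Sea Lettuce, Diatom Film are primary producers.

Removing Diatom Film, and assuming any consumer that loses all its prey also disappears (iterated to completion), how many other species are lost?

Remove Diatom Film.
Round 1: Periwinkle (all prey gone) → extinct.
Round 2: Anemone (all prey gone) → extinct.
No further losses. Total secondary extinctions: 2.

2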